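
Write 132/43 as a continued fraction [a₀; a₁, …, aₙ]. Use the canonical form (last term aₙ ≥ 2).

[3; 14, 3]

132 = 3×43 + 3
43 = 14×3 + 1
3 = 3×1 + 0  (stop)
So 132/43 = [3; 14, 3].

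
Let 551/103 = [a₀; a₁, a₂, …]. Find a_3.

6

551 = 5·103 + 36   →  a_0 = 5
103 = 2·36 + 31   →  a_1 = 2
36 = 1·31 + 5   →  a_2 = 1
31 = 6·5 + 1   →  a_3 = 6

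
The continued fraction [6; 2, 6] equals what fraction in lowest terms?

84/13

Using pₖ = aₖpₖ₋₁ + pₖ₋₂ and qₖ = aₖqₖ₋₁ + qₖ₋₂:
  k=0: a=6, p=6, q=1
  k=1: a=2, p=13, q=2
  k=2: a=6, p=84, q=13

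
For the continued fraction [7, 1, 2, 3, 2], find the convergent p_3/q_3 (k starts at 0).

77/10

Using pₖ = aₖpₖ₋₁ + pₖ₋₂, qₖ = aₖqₖ₋₁ + qₖ₋₂ (with p₋₁=1, p₋₂=0, q₋₁=0, q₋₂=1):
  k=0: a=7, p=7, q=1
  k=1: a=1, p=8, q=1
  k=2: a=2, p=23, q=3
  k=3: a=3, p=77, q=10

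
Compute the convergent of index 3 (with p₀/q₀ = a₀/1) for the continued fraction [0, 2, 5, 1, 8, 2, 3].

Using pₖ = aₖpₖ₋₁ + pₖ₋₂, qₖ = aₖqₖ₋₁ + qₖ₋₂ (with p₋₁=1, p₋₂=0, q₋₁=0, q₋₂=1):
  k=0: a=0, p=0, q=1
  k=1: a=2, p=1, q=2
  k=2: a=5, p=5, q=11
  k=3: a=1, p=6, q=13

6/13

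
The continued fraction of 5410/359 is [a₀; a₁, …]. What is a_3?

1

5410 = 15·359 + 25   →  a_0 = 15
359 = 14·25 + 9   →  a_1 = 14
25 = 2·9 + 7   →  a_2 = 2
9 = 1·7 + 2   →  a_3 = 1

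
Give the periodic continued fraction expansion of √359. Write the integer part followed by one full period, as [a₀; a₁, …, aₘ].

a₀ = ⌊√359⌋ = 18.
With m₀=0, d₀=1 and mₖ₊₁ = dₖaₖ − mₖ, dₖ₊₁ = (n − mₖ₊₁²)/dₖ, aₖ₊₁ = ⌊(a₀+mₖ₊₁)/dₖ₊₁⌋:
  k=1: m=18, d=35, a=1
  k=2: m=17, d=2, a=17
  k=3: m=17, d=35, a=1
  k=4: m=18, d=1, a=36
d=1 and a=2a₀=36 at k=4, so the next step gives (m, d) = (18, 35) again — its k=1 value — and the period has length 4.

[18; 1, 17, 1, 36]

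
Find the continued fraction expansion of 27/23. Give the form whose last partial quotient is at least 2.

[1; 5, 1, 3]

27 = 1*23 + 4
23 = 5*4 + 3
4 = 1*3 + 1
3 = 3*1 + 0  (stop)
So 27/23 = [1; 5, 1, 3].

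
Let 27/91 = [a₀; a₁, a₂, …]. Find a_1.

27 = 0·91 + 27   →  a_0 = 0
91 = 3·27 + 10   →  a_1 = 3

3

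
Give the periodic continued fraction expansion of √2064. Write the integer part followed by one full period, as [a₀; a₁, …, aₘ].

a₀ = ⌊√2064⌋ = 45.

[45; 2, 3, 7, 3, 2, 90]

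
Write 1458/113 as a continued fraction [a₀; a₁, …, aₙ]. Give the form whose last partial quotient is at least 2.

1458 = 12·113 + 102
113 = 1·102 + 11
102 = 9·11 + 3
11 = 3·3 + 2
3 = 1·2 + 1
2 = 2·1 + 0  (stop)
So 1458/113 = [12; 1, 9, 3, 1, 2].

[12; 1, 9, 3, 1, 2]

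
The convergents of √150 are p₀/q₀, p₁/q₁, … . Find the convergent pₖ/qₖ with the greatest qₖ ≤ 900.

√150 = [12; 4, 24, …] (period length 2).
Convergents:
  p_0/q_0 = 12/1
  p_1/q_1 = 49/4
  p_2/q_2 = 1188/97
  p_3/q_3 = 4801/392
  p_4/q_4 = 116412/9505
q_3 = 392 ≤ 900 < 9505 = q_4, so the answer is 4801/392.

4801/392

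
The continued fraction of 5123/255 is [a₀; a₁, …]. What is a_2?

11

5123 = 20·255 + 23   →  a_0 = 20
255 = 11·23 + 2   →  a_1 = 11
23 = 11·2 + 1   →  a_2 = 11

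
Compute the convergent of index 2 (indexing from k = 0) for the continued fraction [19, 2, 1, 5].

58/3

Using pₖ = aₖpₖ₋₁ + pₖ₋₂, qₖ = aₖqₖ₋₁ + qₖ₋₂ (with p₋₁=1, p₋₂=0, q₋₁=0, q₋₂=1):
  k=0: a=19, p=19, q=1
  k=1: a=2, p=39, q=2
  k=2: a=1, p=58, q=3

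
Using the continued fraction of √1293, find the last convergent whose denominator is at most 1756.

62100/1727

√1293 = [35; 1, 22, 1, 70, …] (period length 4).
Convergents:
  p_0/q_0 = 35/1
  p_1/q_1 = 36/1
  p_2/q_2 = 827/23
  p_3/q_3 = 863/24
  p_4/q_4 = 61237/1703
  p_5/q_5 = 62100/1727
  p_6/q_6 = 1427437/39697
q_5 = 1727 ≤ 1756 < 39697 = q_6, so the answer is 62100/1727.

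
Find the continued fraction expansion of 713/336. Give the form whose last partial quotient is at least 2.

713 = 2×336 + 41
336 = 8×41 + 8
41 = 5×8 + 1
8 = 8×1 + 0  (stop)
So 713/336 = [2; 8, 5, 8].

[2; 8, 5, 8]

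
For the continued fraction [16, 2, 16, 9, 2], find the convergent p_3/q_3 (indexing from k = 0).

Using pₖ = aₖpₖ₋₁ + pₖ₋₂, qₖ = aₖqₖ₋₁ + qₖ₋₂ (with p₋₁=1, p₋₂=0, q₋₁=0, q₋₂=1):
  k=0: a=16, p=16, q=1
  k=1: a=2, p=33, q=2
  k=2: a=16, p=544, q=33
  k=3: a=9, p=4929, q=299

4929/299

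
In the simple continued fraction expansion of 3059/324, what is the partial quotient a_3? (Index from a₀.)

3059 = 9·324 + 143   →  a_0 = 9
324 = 2·143 + 38   →  a_1 = 2
143 = 3·38 + 29   →  a_2 = 3
38 = 1·29 + 9   →  a_3 = 1

1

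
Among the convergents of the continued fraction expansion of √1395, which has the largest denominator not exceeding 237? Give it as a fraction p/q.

√1395 = [37; 2, 1, 6, 8, 6, 1, 2, 74, …] (period length 8).
Convergents:
  p_0/q_0 = 37/1
  p_1/q_1 = 75/2
  p_2/q_2 = 112/3
  p_3/q_3 = 747/20
  p_4/q_4 = 6088/163
  p_5/q_5 = 37275/998
q_4 = 163 ≤ 237 < 998 = q_5, so the answer is 6088/163.

6088/163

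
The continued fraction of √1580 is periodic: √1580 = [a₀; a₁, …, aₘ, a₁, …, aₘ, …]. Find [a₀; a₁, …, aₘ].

a₀ = ⌊√1580⌋ = 39.
With m₀=0, d₀=1 and mₖ₊₁ = dₖaₖ − mₖ, dₖ₊₁ = (n − mₖ₊₁²)/dₖ, aₖ₊₁ = ⌊(a₀+mₖ₊₁)/dₖ₊₁⌋:
  k=1: m=39, d=59, a=1
  k=2: m=20, d=20, a=2
  k=3: m=20, d=59, a=1
  k=4: m=39, d=1, a=78
d=1 and a=2a₀=78 at k=4, so the next step gives (m, d) = (39, 59) again — its k=1 value — and the period has length 4.

[39; 1, 2, 1, 78]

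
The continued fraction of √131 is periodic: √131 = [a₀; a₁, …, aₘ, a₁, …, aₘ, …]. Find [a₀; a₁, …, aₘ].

a₀ = ⌊√131⌋ = 11.
With m₀=0, d₀=1 and mₖ₊₁ = dₖaₖ − mₖ, dₖ₊₁ = (n − mₖ₊₁²)/dₖ, aₖ₊₁ = ⌊(a₀+mₖ₊₁)/dₖ₊₁⌋:
  k=1: m=11, d=10, a=2
  k=2: m=9, d=5, a=4
  k=3: m=11, d=2, a=11
  k=4: m=11, d=5, a=4
  k=5: m=9, d=10, a=2
  k=6: m=11, d=1, a=22
d=1 and a=2a₀=22 at k=6, so the next step gives (m, d) = (11, 10) again — its k=1 value — and the period has length 6.

[11; 2, 4, 11, 4, 2, 22]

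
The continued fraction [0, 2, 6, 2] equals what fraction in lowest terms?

13/28

Using pₖ = aₖpₖ₋₁ + pₖ₋₂ and qₖ = aₖqₖ₋₁ + qₖ₋₂:
  k=0: a=0, p=0, q=1
  k=1: a=2, p=1, q=2
  k=2: a=6, p=6, q=13
  k=3: a=2, p=13, q=28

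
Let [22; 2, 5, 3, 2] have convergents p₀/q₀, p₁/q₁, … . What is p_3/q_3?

Using pₖ = aₖpₖ₋₁ + pₖ₋₂, qₖ = aₖqₖ₋₁ + qₖ₋₂ (with p₋₁=1, p₋₂=0, q₋₁=0, q₋₂=1):
  k=0: a=22, p=22, q=1
  k=1: a=2, p=45, q=2
  k=2: a=5, p=247, q=11
  k=3: a=3, p=786, q=35

786/35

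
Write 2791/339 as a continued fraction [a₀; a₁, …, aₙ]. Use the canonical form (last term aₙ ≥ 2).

[8; 4, 3, 2, 3, 3]

2791 = 8*339 + 79
339 = 4*79 + 23
79 = 3*23 + 10
23 = 2*10 + 3
10 = 3*3 + 1
3 = 3*1 + 0  (stop)
So 2791/339 = [8; 4, 3, 2, 3, 3].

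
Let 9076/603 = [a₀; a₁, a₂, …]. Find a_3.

4

9076 = 15·603 + 31   →  a_0 = 15
603 = 19·31 + 14   →  a_1 = 19
31 = 2·14 + 3   →  a_2 = 2
14 = 4·3 + 2   →  a_3 = 4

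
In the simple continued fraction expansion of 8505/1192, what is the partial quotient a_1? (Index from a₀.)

7

8505 = 7·1192 + 161   →  a_0 = 7
1192 = 7·161 + 65   →  a_1 = 7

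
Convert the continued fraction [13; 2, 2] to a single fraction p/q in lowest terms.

67/5

Using pₖ = aₖpₖ₋₁ + pₖ₋₂ and qₖ = aₖqₖ₋₁ + qₖ₋₂:
  k=0: a=13, p=13, q=1
  k=1: a=2, p=27, q=2
  k=2: a=2, p=67, q=5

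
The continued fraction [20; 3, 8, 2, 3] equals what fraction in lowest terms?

3739/184

Using pₖ = aₖpₖ₋₁ + pₖ₋₂ and qₖ = aₖqₖ₋₁ + qₖ₋₂:
  k=0: a=20, p=20, q=1
  k=1: a=3, p=61, q=3
  k=2: a=8, p=508, q=25
  k=3: a=2, p=1077, q=53
  k=4: a=3, p=3739, q=184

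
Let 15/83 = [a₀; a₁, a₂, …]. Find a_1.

5

15 = 0·83 + 15   →  a_0 = 0
83 = 5·15 + 8   →  a_1 = 5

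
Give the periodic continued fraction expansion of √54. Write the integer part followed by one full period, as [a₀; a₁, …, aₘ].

[7; 2, 1, 6, 1, 2, 14]

a₀ = ⌊√54⌋ = 7.
With m₀=0, d₀=1 and mₖ₊₁ = dₖaₖ − mₖ, dₖ₊₁ = (n − mₖ₊₁²)/dₖ, aₖ₊₁ = ⌊(a₀+mₖ₊₁)/dₖ₊₁⌋:
  k=1: m=7, d=5, a=2
  k=2: m=3, d=9, a=1
  k=3: m=6, d=2, a=6
  k=4: m=6, d=9, a=1
  k=5: m=3, d=5, a=2
  k=6: m=7, d=1, a=14
d=1 and a=2a₀=14 at k=6, so the next step gives (m, d) = (7, 5) again — its k=1 value — and the period has length 6.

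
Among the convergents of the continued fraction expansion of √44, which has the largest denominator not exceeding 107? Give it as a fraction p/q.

199/30

√44 = [6; 1, 1, 1, 2, 1, 1, 1, 12, …] (period length 8).
Convergents:
  p_0/q_0 = 6/1
  p_1/q_1 = 7/1
  p_2/q_2 = 13/2
  p_3/q_3 = 20/3
  p_4/q_4 = 53/8
  p_5/q_5 = 73/11
  p_6/q_6 = 126/19
  p_7/q_7 = 199/30
  p_8/q_8 = 2514/379
q_7 = 30 ≤ 107 < 379 = q_8, so the answer is 199/30.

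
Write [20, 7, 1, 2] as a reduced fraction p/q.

Using pₖ = aₖpₖ₋₁ + pₖ₋₂ and qₖ = aₖqₖ₋₁ + qₖ₋₂:
  k=0: a=20, p=20, q=1
  k=1: a=7, p=141, q=7
  k=2: a=1, p=161, q=8
  k=3: a=2, p=463, q=23

463/23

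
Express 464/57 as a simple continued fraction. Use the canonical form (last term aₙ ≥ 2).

[8; 7, 8]

464 = 8·57 + 8
57 = 7·8 + 1
8 = 8·1 + 0  (stop)
So 464/57 = [8; 7, 8].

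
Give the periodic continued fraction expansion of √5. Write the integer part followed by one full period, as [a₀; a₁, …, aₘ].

a₀ = ⌊√5⌋ = 2.
With m₀=0, d₀=1 and mₖ₊₁ = dₖaₖ − mₖ, dₖ₊₁ = (n − mₖ₊₁²)/dₖ, aₖ₊₁ = ⌊(a₀+mₖ₊₁)/dₖ₊₁⌋:
  k=1: m=2, d=1, a=4
d=1 and a=2a₀=4 at k=1, so the next step gives (m, d) = (2, 1) again — its k=1 value — and the period has length 1.

[2; 4]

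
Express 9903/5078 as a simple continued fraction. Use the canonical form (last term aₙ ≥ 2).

9903 = 1·5078 + 4825
5078 = 1·4825 + 253
4825 = 19·253 + 18
253 = 14·18 + 1
18 = 18·1 + 0  (stop)
So 9903/5078 = [1; 1, 19, 14, 18].

[1; 1, 19, 14, 18]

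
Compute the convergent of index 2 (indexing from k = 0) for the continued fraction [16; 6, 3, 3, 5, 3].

307/19

Using pₖ = aₖpₖ₋₁ + pₖ₋₂, qₖ = aₖqₖ₋₁ + qₖ₋₂ (with p₋₁=1, p₋₂=0, q₋₁=0, q₋₂=1):
  k=0: a=16, p=16, q=1
  k=1: a=6, p=97, q=6
  k=2: a=3, p=307, q=19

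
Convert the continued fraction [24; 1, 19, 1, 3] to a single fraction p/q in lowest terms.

2071/83

Using pₖ = aₖpₖ₋₁ + pₖ₋₂ and qₖ = aₖqₖ₋₁ + qₖ₋₂:
  k=0: a=24, p=24, q=1
  k=1: a=1, p=25, q=1
  k=2: a=19, p=499, q=20
  k=3: a=1, p=524, q=21
  k=4: a=3, p=2071, q=83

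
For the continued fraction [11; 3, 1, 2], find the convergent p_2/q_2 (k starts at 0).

Using pₖ = aₖpₖ₋₁ + pₖ₋₂, qₖ = aₖqₖ₋₁ + qₖ₋₂ (with p₋₁=1, p₋₂=0, q₋₁=0, q₋₂=1):
  k=0: a=11, p=11, q=1
  k=1: a=3, p=34, q=3
  k=2: a=1, p=45, q=4

45/4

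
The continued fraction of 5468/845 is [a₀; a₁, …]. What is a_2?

5468 = 6·845 + 398   →  a_0 = 6
845 = 2·398 + 49   →  a_1 = 2
398 = 8·49 + 6   →  a_2 = 8

8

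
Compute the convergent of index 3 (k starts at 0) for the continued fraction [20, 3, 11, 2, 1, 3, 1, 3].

1443/71

Using pₖ = aₖpₖ₋₁ + pₖ₋₂, qₖ = aₖqₖ₋₁ + qₖ₋₂ (with p₋₁=1, p₋₂=0, q₋₁=0, q₋₂=1):
  k=0: a=20, p=20, q=1
  k=1: a=3, p=61, q=3
  k=2: a=11, p=691, q=34
  k=3: a=2, p=1443, q=71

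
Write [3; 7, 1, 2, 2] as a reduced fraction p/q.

Using pₖ = aₖpₖ₋₁ + pₖ₋₂ and qₖ = aₖqₖ₋₁ + qₖ₋₂:
  k=0: a=3, p=3, q=1
  k=1: a=7, p=22, q=7
  k=2: a=1, p=25, q=8
  k=3: a=2, p=72, q=23
  k=4: a=2, p=169, q=54

169/54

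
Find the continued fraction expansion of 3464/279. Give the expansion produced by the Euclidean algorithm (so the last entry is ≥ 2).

[12; 2, 2, 2, 7, 3]

3464 = 12·279 + 116
279 = 2·116 + 47
116 = 2·47 + 22
47 = 2·22 + 3
22 = 7·3 + 1
3 = 3·1 + 0  (stop)
So 3464/279 = [12; 2, 2, 2, 7, 3].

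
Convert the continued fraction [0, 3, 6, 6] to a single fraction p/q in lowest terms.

Using pₖ = aₖpₖ₋₁ + pₖ₋₂ and qₖ = aₖqₖ₋₁ + qₖ₋₂:
  k=0: a=0, p=0, q=1
  k=1: a=3, p=1, q=3
  k=2: a=6, p=6, q=19
  k=3: a=6, p=37, q=117

37/117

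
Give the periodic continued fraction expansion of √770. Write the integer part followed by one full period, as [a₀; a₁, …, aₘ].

a₀ = ⌊√770⌋ = 27.
With m₀=0, d₀=1 and mₖ₊₁ = dₖaₖ − mₖ, dₖ₊₁ = (n − mₖ₊₁²)/dₖ, aₖ₊₁ = ⌊(a₀+mₖ₊₁)/dₖ₊₁⌋:
  k=1: m=27, d=41, a=1
  k=2: m=14, d=14, a=2
  k=3: m=14, d=41, a=1
  k=4: m=27, d=1, a=54
d=1 and a=2a₀=54 at k=4, so the next step gives (m, d) = (27, 41) again — its k=1 value — and the period has length 4.

[27; 1, 2, 1, 54]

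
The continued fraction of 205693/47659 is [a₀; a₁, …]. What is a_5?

205693 = 4·47659 + 15057   →  a_0 = 4
47659 = 3·15057 + 2488   →  a_1 = 3
15057 = 6·2488 + 129   →  a_2 = 6
2488 = 19·129 + 37   →  a_3 = 19
129 = 3·37 + 18   →  a_4 = 3
37 = 2·18 + 1   →  a_5 = 2

2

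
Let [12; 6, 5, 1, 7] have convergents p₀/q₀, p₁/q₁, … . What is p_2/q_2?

Using pₖ = aₖpₖ₋₁ + pₖ₋₂, qₖ = aₖqₖ₋₁ + qₖ₋₂ (with p₋₁=1, p₋₂=0, q₋₁=0, q₋₂=1):
  k=0: a=12, p=12, q=1
  k=1: a=6, p=73, q=6
  k=2: a=5, p=377, q=31

377/31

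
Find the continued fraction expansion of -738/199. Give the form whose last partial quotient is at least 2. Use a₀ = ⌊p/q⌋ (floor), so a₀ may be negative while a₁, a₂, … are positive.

[-4; 3, 2, 3, 8]

-738 = -4×199 + 58
199 = 3×58 + 25
58 = 2×25 + 8
25 = 3×8 + 1
8 = 8×1 + 0  (stop)
So -738/199 = [-4; 3, 2, 3, 8].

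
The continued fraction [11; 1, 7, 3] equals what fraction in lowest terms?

Using pₖ = aₖpₖ₋₁ + pₖ₋₂ and qₖ = aₖqₖ₋₁ + qₖ₋₂:
  k=0: a=11, p=11, q=1
  k=1: a=1, p=12, q=1
  k=2: a=7, p=95, q=8
  k=3: a=3, p=297, q=25

297/25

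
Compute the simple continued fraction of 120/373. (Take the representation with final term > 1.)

120 = 0×373 + 120
373 = 3×120 + 13
120 = 9×13 + 3
13 = 4×3 + 1
3 = 3×1 + 0  (stop)
So 120/373 = [0; 3, 9, 4, 3].

[0; 3, 9, 4, 3]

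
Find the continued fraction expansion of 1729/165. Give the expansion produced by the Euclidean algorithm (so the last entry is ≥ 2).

[10; 2, 11, 3, 2]

1729 = 10·165 + 79
165 = 2·79 + 7
79 = 11·7 + 2
7 = 3·2 + 1
2 = 2·1 + 0  (stop)
So 1729/165 = [10; 2, 11, 3, 2].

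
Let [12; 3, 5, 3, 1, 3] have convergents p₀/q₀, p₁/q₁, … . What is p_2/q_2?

197/16

Using pₖ = aₖpₖ₋₁ + pₖ₋₂, qₖ = aₖqₖ₋₁ + qₖ₋₂ (with p₋₁=1, p₋₂=0, q₋₁=0, q₋₂=1):
  k=0: a=12, p=12, q=1
  k=1: a=3, p=37, q=3
  k=2: a=5, p=197, q=16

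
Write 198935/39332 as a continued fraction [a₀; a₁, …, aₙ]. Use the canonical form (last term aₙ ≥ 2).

[5; 17, 3, 2, 6, 4, 1, 9]

198935 = 5*39332 + 2275
39332 = 17*2275 + 657
2275 = 3*657 + 304
657 = 2*304 + 49
304 = 6*49 + 10
49 = 4*10 + 9
10 = 1*9 + 1
9 = 9*1 + 0  (stop)
So 198935/39332 = [5; 17, 3, 2, 6, 4, 1, 9].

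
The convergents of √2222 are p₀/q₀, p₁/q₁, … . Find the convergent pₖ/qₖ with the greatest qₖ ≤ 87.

1367/29

√2222 = [47; 7, 4, 7, 94, …] (period length 4).
Convergents:
  p_0/q_0 = 47/1
  p_1/q_1 = 330/7
  p_2/q_2 = 1367/29
  p_3/q_3 = 9899/210
q_2 = 29 ≤ 87 < 210 = q_3, so the answer is 1367/29.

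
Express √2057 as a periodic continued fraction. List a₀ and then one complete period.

a₀ = ⌊√2057⌋ = 45.
With m₀=0, d₀=1 and mₖ₊₁ = dₖaₖ − mₖ, dₖ₊₁ = (n − mₖ₊₁²)/dₖ, aₖ₊₁ = ⌊(a₀+mₖ₊₁)/dₖ₊₁⌋:
  k=1: m=45, d=32, a=2
  k=2: m=19, d=53, a=1
  k=3: m=34, d=17, a=4
  k=4: m=34, d=53, a=1
  k=5: m=19, d=32, a=2
  k=6: m=45, d=1, a=90
d=1 and a=2a₀=90 at k=6, so the next step gives (m, d) = (45, 32) again — its k=1 value — and the period has length 6.

[45; 2, 1, 4, 1, 2, 90]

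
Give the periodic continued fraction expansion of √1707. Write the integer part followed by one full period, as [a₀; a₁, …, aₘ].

[41; 3, 6, 41, 6, 3, 82]

a₀ = ⌊√1707⌋ = 41.
With m₀=0, d₀=1 and mₖ₊₁ = dₖaₖ − mₖ, dₖ₊₁ = (n − mₖ₊₁²)/dₖ, aₖ₊₁ = ⌊(a₀+mₖ₊₁)/dₖ₊₁⌋:
  k=1: m=41, d=26, a=3
  k=2: m=37, d=13, a=6
  k=3: m=41, d=2, a=41
  k=4: m=41, d=13, a=6
  k=5: m=37, d=26, a=3
  k=6: m=41, d=1, a=82
d=1 and a=2a₀=82 at k=6, so the next step gives (m, d) = (41, 26) again — its k=1 value — and the period has length 6.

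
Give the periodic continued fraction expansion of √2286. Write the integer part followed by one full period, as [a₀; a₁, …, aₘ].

a₀ = ⌊√2286⌋ = 47.
With m₀=0, d₀=1 and mₖ₊₁ = dₖaₖ − mₖ, dₖ₊₁ = (n − mₖ₊₁²)/dₖ, aₖ₊₁ = ⌊(a₀+mₖ₊₁)/dₖ₊₁⌋:
  k=1: m=47, d=77, a=1
  k=2: m=30, d=18, a=4
  k=3: m=42, d=29, a=3
  k=4: m=45, d=9, a=10
  k=5: m=45, d=29, a=3
  k=6: m=42, d=18, a=4
  k=7: m=30, d=77, a=1
  k=8: m=47, d=1, a=94
d=1 and a=2a₀=94 at k=8, so the next step gives (m, d) = (47, 77) again — its k=1 value — and the period has length 8.

[47; 1, 4, 3, 10, 3, 4, 1, 94]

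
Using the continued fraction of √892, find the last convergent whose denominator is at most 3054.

86941/2911

√892 = [29; 1, 6, 2, 14, 2, 6, 1, 58, …] (period length 8).
Convergents:
  p_0/q_0 = 29/1
  p_1/q_1 = 30/1
  p_2/q_2 = 209/7
  p_3/q_3 = 448/15
  p_4/q_4 = 6481/217
  p_5/q_5 = 13410/449
  p_6/q_6 = 86941/2911
  p_7/q_7 = 100351/3360
q_6 = 2911 ≤ 3054 < 3360 = q_7, so the answer is 86941/2911.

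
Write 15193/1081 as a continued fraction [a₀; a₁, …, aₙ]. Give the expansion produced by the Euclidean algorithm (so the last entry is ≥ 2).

15193 = 14×1081 + 59
1081 = 18×59 + 19
59 = 3×19 + 2
19 = 9×2 + 1
2 = 2×1 + 0  (stop)
So 15193/1081 = [14; 18, 3, 9, 2].

[14; 18, 3, 9, 2]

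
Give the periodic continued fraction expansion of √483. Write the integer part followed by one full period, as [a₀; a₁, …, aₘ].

[21; 1, 42]

a₀ = ⌊√483⌋ = 21.
With m₀=0, d₀=1 and mₖ₊₁ = dₖaₖ − mₖ, dₖ₊₁ = (n − mₖ₊₁²)/dₖ, aₖ₊₁ = ⌊(a₀+mₖ₊₁)/dₖ₊₁⌋:
  k=1: m=21, d=42, a=1
  k=2: m=21, d=1, a=42
d=1 and a=2a₀=42 at k=2, so the next step gives (m, d) = (21, 42) again — its k=1 value — and the period has length 2.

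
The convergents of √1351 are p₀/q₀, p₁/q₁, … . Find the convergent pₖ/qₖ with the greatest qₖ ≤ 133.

√1351 = [36; 1, 3, 10, 3, 1, 72, …] (period length 6).
Convergents:
  p_0/q_0 = 36/1
  p_1/q_1 = 37/1
  p_2/q_2 = 147/4
  p_3/q_3 = 1507/41
  p_4/q_4 = 4668/127
  p_5/q_5 = 6175/168
q_4 = 127 ≤ 133 < 168 = q_5, so the answer is 4668/127.

4668/127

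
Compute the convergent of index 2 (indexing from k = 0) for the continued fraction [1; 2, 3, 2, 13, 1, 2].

10/7

Using pₖ = aₖpₖ₋₁ + pₖ₋₂, qₖ = aₖqₖ₋₁ + qₖ₋₂ (with p₋₁=1, p₋₂=0, q₋₁=0, q₋₂=1):
  k=0: a=1, p=1, q=1
  k=1: a=2, p=3, q=2
  k=2: a=3, p=10, q=7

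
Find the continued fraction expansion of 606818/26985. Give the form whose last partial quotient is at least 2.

606818 = 22×26985 + 13148
26985 = 2×13148 + 689
13148 = 19×689 + 57
689 = 12×57 + 5
57 = 11×5 + 2
5 = 2×2 + 1
2 = 2×1 + 0  (stop)
So 606818/26985 = [22; 2, 19, 12, 11, 2, 2].

[22; 2, 19, 12, 11, 2, 2]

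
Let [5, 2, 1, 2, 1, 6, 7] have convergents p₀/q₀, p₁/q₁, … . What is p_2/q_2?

Using pₖ = aₖpₖ₋₁ + pₖ₋₂, qₖ = aₖqₖ₋₁ + qₖ₋₂ (with p₋₁=1, p₋₂=0, q₋₁=0, q₋₂=1):
  k=0: a=5, p=5, q=1
  k=1: a=2, p=11, q=2
  k=2: a=1, p=16, q=3

16/3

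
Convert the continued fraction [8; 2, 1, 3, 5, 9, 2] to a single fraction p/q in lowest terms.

9399/1124

Fold from the inside: start with 2/1.
  9 + 1/2 = 19/2
  5 + 2/19 = 97/19
  3 + 19/97 = 310/97
  1 + 97/310 = 407/310
  2 + 310/407 = 1124/407
  8 + 407/1124 = 9399/1124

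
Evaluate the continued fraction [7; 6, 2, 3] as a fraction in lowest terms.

Using pₖ = aₖpₖ₋₁ + pₖ₋₂ and qₖ = aₖqₖ₋₁ + qₖ₋₂:
  k=0: a=7, p=7, q=1
  k=1: a=6, p=43, q=6
  k=2: a=2, p=93, q=13
  k=3: a=3, p=322, q=45

322/45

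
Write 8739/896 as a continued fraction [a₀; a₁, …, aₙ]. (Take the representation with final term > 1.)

[9; 1, 3, 18, 2, 2, 2]

8739 = 9×896 + 675
896 = 1×675 + 221
675 = 3×221 + 12
221 = 18×12 + 5
12 = 2×5 + 2
5 = 2×2 + 1
2 = 2×1 + 0  (stop)
So 8739/896 = [9; 1, 3, 18, 2, 2, 2].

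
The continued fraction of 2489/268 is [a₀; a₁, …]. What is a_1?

3

2489 = 9·268 + 77   →  a_0 = 9
268 = 3·77 + 37   →  a_1 = 3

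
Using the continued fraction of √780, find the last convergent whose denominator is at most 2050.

√780 = [27; 1, 12, 1, 54, …] (period length 4).
Convergents:
  p_0/q_0 = 27/1
  p_1/q_1 = 28/1
  p_2/q_2 = 363/13
  p_3/q_3 = 391/14
  p_4/q_4 = 21477/769
  p_5/q_5 = 21868/783
  p_6/q_6 = 283893/10165
q_5 = 783 ≤ 2050 < 10165 = q_6, so the answer is 21868/783.

21868/783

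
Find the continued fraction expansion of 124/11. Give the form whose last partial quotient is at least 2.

124 = 11*11 + 3
11 = 3*3 + 2
3 = 1*2 + 1
2 = 2*1 + 0  (stop)
So 124/11 = [11; 3, 1, 2].

[11; 3, 1, 2]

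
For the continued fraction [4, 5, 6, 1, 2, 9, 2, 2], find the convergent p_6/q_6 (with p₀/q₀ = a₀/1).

Using pₖ = aₖpₖ₋₁ + pₖ₋₂, qₖ = aₖqₖ₋₁ + qₖ₋₂ (with p₋₁=1, p₋₂=0, q₋₁=0, q₋₂=1):
  k=0: a=4, p=4, q=1
  k=1: a=5, p=21, q=5
  k=2: a=6, p=130, q=31
  k=3: a=1, p=151, q=36
  k=4: a=2, p=432, q=103
  k=5: a=9, p=4039, q=963
  k=6: a=2, p=8510, q=2029

8510/2029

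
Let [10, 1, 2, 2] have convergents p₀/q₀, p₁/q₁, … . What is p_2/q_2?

32/3

Using pₖ = aₖpₖ₋₁ + pₖ₋₂, qₖ = aₖqₖ₋₁ + qₖ₋₂ (with p₋₁=1, p₋₂=0, q₋₁=0, q₋₂=1):
  k=0: a=10, p=10, q=1
  k=1: a=1, p=11, q=1
  k=2: a=2, p=32, q=3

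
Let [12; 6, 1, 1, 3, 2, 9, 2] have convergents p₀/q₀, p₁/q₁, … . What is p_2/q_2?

Using pₖ = aₖpₖ₋₁ + pₖ₋₂, qₖ = aₖqₖ₋₁ + qₖ₋₂ (with p₋₁=1, p₋₂=0, q₋₁=0, q₋₂=1):
  k=0: a=12, p=12, q=1
  k=1: a=6, p=73, q=6
  k=2: a=1, p=85, q=7

85/7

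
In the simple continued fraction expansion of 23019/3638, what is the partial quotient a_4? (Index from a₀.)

10

23019 = 6·3638 + 1191   →  a_0 = 6
3638 = 3·1191 + 65   →  a_1 = 3
1191 = 18·65 + 21   →  a_2 = 18
65 = 3·21 + 2   →  a_3 = 3
21 = 10·2 + 1   →  a_4 = 10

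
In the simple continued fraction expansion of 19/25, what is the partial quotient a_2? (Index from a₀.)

19 = 0·25 + 19   →  a_0 = 0
25 = 1·19 + 6   →  a_1 = 1
19 = 3·6 + 1   →  a_2 = 3

3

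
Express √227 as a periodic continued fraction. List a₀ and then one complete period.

a₀ = ⌊√227⌋ = 15.
With m₀=0, d₀=1 and mₖ₊₁ = dₖaₖ − mₖ, dₖ₊₁ = (n − mₖ₊₁²)/dₖ, aₖ₊₁ = ⌊(a₀+mₖ₊₁)/dₖ₊₁⌋:
  k=1: m=15, d=2, a=15
  k=2: m=15, d=1, a=30
d=1 and a=2a₀=30 at k=2, so the next step gives (m, d) = (15, 2) again — its k=1 value — and the period has length 2.

[15; 15, 30]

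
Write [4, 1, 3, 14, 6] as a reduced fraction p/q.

1645/346

Fold from the inside: start with 6/1.
  14 + 1/6 = 85/6
  3 + 6/85 = 261/85
  1 + 85/261 = 346/261
  4 + 261/346 = 1645/346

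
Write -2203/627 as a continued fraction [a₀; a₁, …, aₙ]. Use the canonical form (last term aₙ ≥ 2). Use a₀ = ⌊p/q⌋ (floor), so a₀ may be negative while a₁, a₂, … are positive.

[-4; 2, 17, 1, 16]

-2203 = -4*627 + 305
627 = 2*305 + 17
305 = 17*17 + 16
17 = 1*16 + 1
16 = 16*1 + 0  (stop)
So -2203/627 = [-4; 2, 17, 1, 16].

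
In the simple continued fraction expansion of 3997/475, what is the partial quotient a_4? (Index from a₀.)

3

3997 = 8·475 + 197   →  a_0 = 8
475 = 2·197 + 81   →  a_1 = 2
197 = 2·81 + 35   →  a_2 = 2
81 = 2·35 + 11   →  a_3 = 2
35 = 3·11 + 2   →  a_4 = 3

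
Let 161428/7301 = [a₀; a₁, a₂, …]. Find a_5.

2

161428 = 22·7301 + 806   →  a_0 = 22
7301 = 9·806 + 47   →  a_1 = 9
806 = 17·47 + 7   →  a_2 = 17
47 = 6·7 + 5   →  a_3 = 6
7 = 1·5 + 2   →  a_4 = 1
5 = 2·2 + 1   →  a_5 = 2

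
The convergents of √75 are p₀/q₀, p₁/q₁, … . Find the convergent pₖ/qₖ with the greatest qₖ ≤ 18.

26/3

√75 = [8; 1, 1, 1, 16, …] (period length 4).
Convergents:
  p_0/q_0 = 8/1
  p_1/q_1 = 9/1
  p_2/q_2 = 17/2
  p_3/q_3 = 26/3
  p_4/q_4 = 433/50
q_3 = 3 ≤ 18 < 50 = q_4, so the answer is 26/3.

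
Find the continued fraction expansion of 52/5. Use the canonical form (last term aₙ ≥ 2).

52 = 10×5 + 2
5 = 2×2 + 1
2 = 2×1 + 0  (stop)
So 52/5 = [10; 2, 2].

[10; 2, 2]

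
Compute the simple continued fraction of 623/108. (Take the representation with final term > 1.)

623 = 5·108 + 83
108 = 1·83 + 25
83 = 3·25 + 8
25 = 3·8 + 1
8 = 8·1 + 0  (stop)
So 623/108 = [5; 1, 3, 3, 8].

[5; 1, 3, 3, 8]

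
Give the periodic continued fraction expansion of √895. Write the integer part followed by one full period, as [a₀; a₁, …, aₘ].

a₀ = ⌊√895⌋ = 29.

[29; 1, 10, 1, 58]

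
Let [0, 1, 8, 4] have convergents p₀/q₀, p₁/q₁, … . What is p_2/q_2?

8/9

Using pₖ = aₖpₖ₋₁ + pₖ₋₂, qₖ = aₖqₖ₋₁ + qₖ₋₂ (with p₋₁=1, p₋₂=0, q₋₁=0, q₋₂=1):
  k=0: a=0, p=0, q=1
  k=1: a=1, p=1, q=1
  k=2: a=8, p=8, q=9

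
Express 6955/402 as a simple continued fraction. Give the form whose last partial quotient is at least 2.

[17; 3, 3, 9, 1, 3]

6955 = 17×402 + 121
402 = 3×121 + 39
121 = 3×39 + 4
39 = 9×4 + 3
4 = 1×3 + 1
3 = 3×1 + 0  (stop)
So 6955/402 = [17; 3, 3, 9, 1, 3].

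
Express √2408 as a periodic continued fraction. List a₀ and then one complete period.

a₀ = ⌊√2408⌋ = 49.

[49; 14, 98]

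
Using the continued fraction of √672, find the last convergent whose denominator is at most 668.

17161/662

√672 = [25; 1, 11, 1, 50, …] (period length 4).
Convergents:
  p_0/q_0 = 25/1
  p_1/q_1 = 26/1
  p_2/q_2 = 311/12
  p_3/q_3 = 337/13
  p_4/q_4 = 17161/662
  p_5/q_5 = 17498/675
q_4 = 662 ≤ 668 < 675 = q_5, so the answer is 17161/662.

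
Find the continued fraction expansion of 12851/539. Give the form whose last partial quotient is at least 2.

[23; 1, 5, 2, 1, 13, 2]

12851 = 23·539 + 454
539 = 1·454 + 85
454 = 5·85 + 29
85 = 2·29 + 27
29 = 1·27 + 2
27 = 13·2 + 1
2 = 2·1 + 0  (stop)
So 12851/539 = [23; 1, 5, 2, 1, 13, 2].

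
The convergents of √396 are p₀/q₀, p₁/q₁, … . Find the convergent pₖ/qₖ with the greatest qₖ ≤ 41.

√396 = [19; 1, 8, 1, 38, …] (period length 4).
Convergents:
  p_0/q_0 = 19/1
  p_1/q_1 = 20/1
  p_2/q_2 = 179/9
  p_3/q_3 = 199/10
  p_4/q_4 = 7741/389
q_3 = 10 ≤ 41 < 389 = q_4, so the answer is 199/10.

199/10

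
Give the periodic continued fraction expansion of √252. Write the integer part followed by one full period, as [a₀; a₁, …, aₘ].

a₀ = ⌊√252⌋ = 15.

[15; 1, 6, 1, 30]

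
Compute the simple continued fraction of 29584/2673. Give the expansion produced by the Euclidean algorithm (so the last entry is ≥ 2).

29584 = 11×2673 + 181
2673 = 14×181 + 139
181 = 1×139 + 42
139 = 3×42 + 13
42 = 3×13 + 3
13 = 4×3 + 1
3 = 3×1 + 0  (stop)
So 29584/2673 = [11; 14, 1, 3, 3, 4, 3].

[11; 14, 1, 3, 3, 4, 3]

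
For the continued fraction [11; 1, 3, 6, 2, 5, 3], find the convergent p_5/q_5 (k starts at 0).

Using pₖ = aₖpₖ₋₁ + pₖ₋₂, qₖ = aₖqₖ₋₁ + qₖ₋₂ (with p₋₁=1, p₋₂=0, q₋₁=0, q₋₂=1):
  k=0: a=11, p=11, q=1
  k=1: a=1, p=12, q=1
  k=2: a=3, p=47, q=4
  k=3: a=6, p=294, q=25
  k=4: a=2, p=635, q=54
  k=5: a=5, p=3469, q=295

3469/295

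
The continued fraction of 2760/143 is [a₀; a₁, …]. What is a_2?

2760 = 19·143 + 43   →  a_0 = 19
143 = 3·43 + 14   →  a_1 = 3
43 = 3·14 + 1   →  a_2 = 3

3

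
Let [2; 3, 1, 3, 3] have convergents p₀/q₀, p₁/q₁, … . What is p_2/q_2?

9/4

Using pₖ = aₖpₖ₋₁ + pₖ₋₂, qₖ = aₖqₖ₋₁ + qₖ₋₂ (with p₋₁=1, p₋₂=0, q₋₁=0, q₋₂=1):
  k=0: a=2, p=2, q=1
  k=1: a=3, p=7, q=3
  k=2: a=1, p=9, q=4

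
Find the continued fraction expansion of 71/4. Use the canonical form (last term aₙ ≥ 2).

[17; 1, 3]

71 = 17·4 + 3
4 = 1·3 + 1
3 = 3·1 + 0  (stop)
So 71/4 = [17; 1, 3].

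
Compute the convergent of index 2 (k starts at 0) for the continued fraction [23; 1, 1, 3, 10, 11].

Using pₖ = aₖpₖ₋₁ + pₖ₋₂, qₖ = aₖqₖ₋₁ + qₖ₋₂ (with p₋₁=1, p₋₂=0, q₋₁=0, q₋₂=1):
  k=0: a=23, p=23, q=1
  k=1: a=1, p=24, q=1
  k=2: a=1, p=47, q=2

47/2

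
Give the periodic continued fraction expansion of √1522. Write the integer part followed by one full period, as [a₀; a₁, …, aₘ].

a₀ = ⌊√1522⌋ = 39.

[39; 78]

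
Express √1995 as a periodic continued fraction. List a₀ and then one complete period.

a₀ = ⌊√1995⌋ = 44.
With m₀=0, d₀=1 and mₖ₊₁ = dₖaₖ − mₖ, dₖ₊₁ = (n − mₖ₊₁²)/dₖ, aₖ₊₁ = ⌊(a₀+mₖ₊₁)/dₖ₊₁⌋:
  k=1: m=44, d=59, a=1
  k=2: m=15, d=30, a=1
  k=3: m=15, d=59, a=1
  k=4: m=44, d=1, a=88
d=1 and a=2a₀=88 at k=4, so the next step gives (m, d) = (44, 59) again — its k=1 value — and the period has length 4.

[44; 1, 1, 1, 88]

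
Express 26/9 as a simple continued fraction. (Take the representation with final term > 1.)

26 = 2×9 + 8
9 = 1×8 + 1
8 = 8×1 + 0  (stop)
So 26/9 = [2; 1, 8].

[2; 1, 8]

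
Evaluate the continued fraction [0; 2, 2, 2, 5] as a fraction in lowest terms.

Fold from the inside: start with 5/1.
  2 + 1/5 = 11/5
  2 + 5/11 = 27/11
  2 + 11/27 = 65/27
  0 + 27/65 = 27/65

27/65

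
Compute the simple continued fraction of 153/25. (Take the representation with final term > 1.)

[6; 8, 3]

153 = 6·25 + 3
25 = 8·3 + 1
3 = 3·1 + 0  (stop)
So 153/25 = [6; 8, 3].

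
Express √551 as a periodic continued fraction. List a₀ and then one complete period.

a₀ = ⌊√551⌋ = 23.
With m₀=0, d₀=1 and mₖ₊₁ = dₖaₖ − mₖ, dₖ₊₁ = (n − mₖ₊₁²)/dₖ, aₖ₊₁ = ⌊(a₀+mₖ₊₁)/dₖ₊₁⌋:
  k=1: m=23, d=22, a=2
  k=2: m=21, d=5, a=8
  k=3: m=19, d=38, a=1
  k=4: m=19, d=5, a=8
  k=5: m=21, d=22, a=2
  k=6: m=23, d=1, a=46
d=1 and a=2a₀=46 at k=6, so the next step gives (m, d) = (23, 22) again — its k=1 value — and the period has length 6.

[23; 2, 8, 1, 8, 2, 46]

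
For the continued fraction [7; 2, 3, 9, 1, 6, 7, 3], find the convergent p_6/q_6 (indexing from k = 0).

Using pₖ = aₖpₖ₋₁ + pₖ₋₂, qₖ = aₖqₖ₋₁ + qₖ₋₂ (with p₋₁=1, p₋₂=0, q₋₁=0, q₋₂=1):
  k=0: a=7, p=7, q=1
  k=1: a=2, p=15, q=2
  k=2: a=3, p=52, q=7
  k=3: a=9, p=483, q=65
  k=4: a=1, p=535, q=72
  k=5: a=6, p=3693, q=497
  k=6: a=7, p=26386, q=3551

26386/3551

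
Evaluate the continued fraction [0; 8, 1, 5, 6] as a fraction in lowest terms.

Fold from the inside: start with 6/1.
  5 + 1/6 = 31/6
  1 + 6/31 = 37/31
  8 + 31/37 = 327/37
  0 + 37/327 = 37/327

37/327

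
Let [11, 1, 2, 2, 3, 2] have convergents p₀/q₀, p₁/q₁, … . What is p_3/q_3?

82/7

Using pₖ = aₖpₖ₋₁ + pₖ₋₂, qₖ = aₖqₖ₋₁ + qₖ₋₂ (with p₋₁=1, p₋₂=0, q₋₁=0, q₋₂=1):
  k=0: a=11, p=11, q=1
  k=1: a=1, p=12, q=1
  k=2: a=2, p=35, q=3
  k=3: a=2, p=82, q=7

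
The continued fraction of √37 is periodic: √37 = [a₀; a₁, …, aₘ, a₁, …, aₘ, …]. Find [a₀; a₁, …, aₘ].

[6; 12]

a₀ = ⌊√37⌋ = 6.
With m₀=0, d₀=1 and mₖ₊₁ = dₖaₖ − mₖ, dₖ₊₁ = (n − mₖ₊₁²)/dₖ, aₖ₊₁ = ⌊(a₀+mₖ₊₁)/dₖ₊₁⌋:
  k=1: m=6, d=1, a=12
d=1 and a=2a₀=12 at k=1, so the next step gives (m, d) = (6, 1) again — its k=1 value — and the period has length 1.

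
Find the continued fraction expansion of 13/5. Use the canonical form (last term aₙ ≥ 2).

13 = 2·5 + 3
5 = 1·3 + 2
3 = 1·2 + 1
2 = 2·1 + 0  (stop)
So 13/5 = [2; 1, 1, 2].

[2; 1, 1, 2]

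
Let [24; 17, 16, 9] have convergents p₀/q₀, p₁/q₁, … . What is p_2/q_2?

6568/273

Using pₖ = aₖpₖ₋₁ + pₖ₋₂, qₖ = aₖqₖ₋₁ + qₖ₋₂ (with p₋₁=1, p₋₂=0, q₋₁=0, q₋₂=1):
  k=0: a=24, p=24, q=1
  k=1: a=17, p=409, q=17
  k=2: a=16, p=6568, q=273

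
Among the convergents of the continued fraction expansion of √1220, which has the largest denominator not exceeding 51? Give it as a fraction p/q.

489/14

√1220 = [34; 1, 12, 1, 68, …] (period length 4).
Convergents:
  p_0/q_0 = 34/1
  p_1/q_1 = 35/1
  p_2/q_2 = 454/13
  p_3/q_3 = 489/14
  p_4/q_4 = 33706/965
q_3 = 14 ≤ 51 < 965 = q_4, so the answer is 489/14.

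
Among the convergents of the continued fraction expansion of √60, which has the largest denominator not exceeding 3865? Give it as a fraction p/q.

28327/3657

√60 = [7; 1, 2, 1, 14, …] (period length 4).
Convergents:
  p_0/q_0 = 7/1
  p_1/q_1 = 8/1
  p_2/q_2 = 23/3
  p_3/q_3 = 31/4
  p_4/q_4 = 457/59
  p_5/q_5 = 488/63
  p_6/q_6 = 1433/185
  p_7/q_7 = 1921/248
  p_8/q_8 = 28327/3657
  p_9/q_9 = 30248/3905
q_8 = 3657 ≤ 3865 < 3905 = q_9, so the answer is 28327/3657.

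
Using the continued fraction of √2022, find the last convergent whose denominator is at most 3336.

√2022 = [44; 1, 28, 1, 88, …] (period length 4).
Convergents:
  p_0/q_0 = 44/1
  p_1/q_1 = 45/1
  p_2/q_2 = 1304/29
  p_3/q_3 = 1349/30
  p_4/q_4 = 120016/2669
  p_5/q_5 = 121365/2699
  p_6/q_6 = 3518236/78241
q_5 = 2699 ≤ 3336 < 78241 = q_6, so the answer is 121365/2699.

121365/2699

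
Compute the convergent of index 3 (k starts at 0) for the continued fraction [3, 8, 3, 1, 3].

Using pₖ = aₖpₖ₋₁ + pₖ₋₂, qₖ = aₖqₖ₋₁ + qₖ₋₂ (with p₋₁=1, p₋₂=0, q₋₁=0, q₋₂=1):
  k=0: a=3, p=3, q=1
  k=1: a=8, p=25, q=8
  k=2: a=3, p=78, q=25
  k=3: a=1, p=103, q=33

103/33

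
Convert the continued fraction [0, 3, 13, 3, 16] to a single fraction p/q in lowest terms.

653/2008

Using pₖ = aₖpₖ₋₁ + pₖ₋₂ and qₖ = aₖqₖ₋₁ + qₖ₋₂:
  k=0: a=0, p=0, q=1
  k=1: a=3, p=1, q=3
  k=2: a=13, p=13, q=40
  k=3: a=3, p=40, q=123
  k=4: a=16, p=653, q=2008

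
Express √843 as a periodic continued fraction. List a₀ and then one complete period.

a₀ = ⌊√843⌋ = 29.

[29; 29, 58]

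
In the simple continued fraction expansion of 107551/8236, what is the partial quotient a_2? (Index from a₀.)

19

107551 = 13·8236 + 483   →  a_0 = 13
8236 = 17·483 + 25   →  a_1 = 17
483 = 19·25 + 8   →  a_2 = 19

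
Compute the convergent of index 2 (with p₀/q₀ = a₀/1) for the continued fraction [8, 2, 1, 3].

Using pₖ = aₖpₖ₋₁ + pₖ₋₂, qₖ = aₖqₖ₋₁ + qₖ₋₂ (with p₋₁=1, p₋₂=0, q₋₁=0, q₋₂=1):
  k=0: a=8, p=8, q=1
  k=1: a=2, p=17, q=2
  k=2: a=1, p=25, q=3

25/3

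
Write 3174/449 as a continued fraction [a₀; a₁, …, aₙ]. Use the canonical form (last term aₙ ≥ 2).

[7; 14, 2, 15]

3174 = 7*449 + 31
449 = 14*31 + 15
31 = 2*15 + 1
15 = 15*1 + 0  (stop)
So 3174/449 = [7; 14, 2, 15].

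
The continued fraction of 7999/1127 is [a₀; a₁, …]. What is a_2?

4

7999 = 7·1127 + 110   →  a_0 = 7
1127 = 10·110 + 27   →  a_1 = 10
110 = 4·27 + 2   →  a_2 = 4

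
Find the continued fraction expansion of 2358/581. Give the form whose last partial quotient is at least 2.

2358 = 4*581 + 34
581 = 17*34 + 3
34 = 11*3 + 1
3 = 3*1 + 0  (stop)
So 2358/581 = [4; 17, 11, 3].

[4; 17, 11, 3]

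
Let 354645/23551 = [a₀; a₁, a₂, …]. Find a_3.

6

354645 = 15·23551 + 1380   →  a_0 = 15
23551 = 17·1380 + 91   →  a_1 = 17
1380 = 15·91 + 15   →  a_2 = 15
91 = 6·15 + 1   →  a_3 = 6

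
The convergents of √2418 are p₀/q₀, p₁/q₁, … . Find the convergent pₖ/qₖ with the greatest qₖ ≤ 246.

√2418 = [49; 5, 1, 3, 2, 3, 1, 5, 98, …] (period length 8).
Convergents:
  p_0/q_0 = 49/1
  p_1/q_1 = 246/5
  p_2/q_2 = 295/6
  p_3/q_3 = 1131/23
  p_4/q_4 = 2557/52
  p_5/q_5 = 8802/179
  p_6/q_6 = 11359/231
  p_7/q_7 = 65597/1334
q_6 = 231 ≤ 246 < 1334 = q_7, so the answer is 11359/231.

11359/231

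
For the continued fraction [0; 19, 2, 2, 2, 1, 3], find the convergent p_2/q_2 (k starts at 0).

2/39

Using pₖ = aₖpₖ₋₁ + pₖ₋₂, qₖ = aₖqₖ₋₁ + qₖ₋₂ (with p₋₁=1, p₋₂=0, q₋₁=0, q₋₂=1):
  k=0: a=0, p=0, q=1
  k=1: a=19, p=1, q=19
  k=2: a=2, p=2, q=39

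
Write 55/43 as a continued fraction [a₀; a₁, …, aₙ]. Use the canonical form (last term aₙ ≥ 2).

55 = 1·43 + 12
43 = 3·12 + 7
12 = 1·7 + 5
7 = 1·5 + 2
5 = 2·2 + 1
2 = 2·1 + 0  (stop)
So 55/43 = [1; 3, 1, 1, 2, 2].

[1; 3, 1, 1, 2, 2]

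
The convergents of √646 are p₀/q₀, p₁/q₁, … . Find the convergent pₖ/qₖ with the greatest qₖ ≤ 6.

√646 = [25; 2, 2, 2, 50, …] (period length 4).
Convergents:
  p_0/q_0 = 25/1
  p_1/q_1 = 51/2
  p_2/q_2 = 127/5
  p_3/q_3 = 305/12
q_2 = 5 ≤ 6 < 12 = q_3, so the answer is 127/5.

127/5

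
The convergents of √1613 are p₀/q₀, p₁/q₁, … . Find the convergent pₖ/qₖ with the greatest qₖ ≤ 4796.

119121/2966

√1613 = [40; 6, 6, 80, …] (period length 3).
Convergents:
  p_0/q_0 = 40/1
  p_1/q_1 = 241/6
  p_2/q_2 = 1486/37
  p_3/q_3 = 119121/2966
  p_4/q_4 = 716212/17833
q_3 = 2966 ≤ 4796 < 17833 = q_4, so the answer is 119121/2966.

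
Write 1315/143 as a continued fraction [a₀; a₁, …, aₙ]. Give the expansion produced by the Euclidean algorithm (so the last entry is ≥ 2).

1315 = 9·143 + 28
143 = 5·28 + 3
28 = 9·3 + 1
3 = 3·1 + 0  (stop)
So 1315/143 = [9; 5, 9, 3].

[9; 5, 9, 3]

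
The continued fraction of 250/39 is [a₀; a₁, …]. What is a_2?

2

250 = 6·39 + 16   →  a_0 = 6
39 = 2·16 + 7   →  a_1 = 2
16 = 2·7 + 2   →  a_2 = 2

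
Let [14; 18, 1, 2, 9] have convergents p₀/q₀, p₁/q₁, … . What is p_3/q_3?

Using pₖ = aₖpₖ₋₁ + pₖ₋₂, qₖ = aₖqₖ₋₁ + qₖ₋₂ (with p₋₁=1, p₋₂=0, q₋₁=0, q₋₂=1):
  k=0: a=14, p=14, q=1
  k=1: a=18, p=253, q=18
  k=2: a=1, p=267, q=19
  k=3: a=2, p=787, q=56

787/56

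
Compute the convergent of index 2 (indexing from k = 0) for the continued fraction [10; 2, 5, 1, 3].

115/11

Using pₖ = aₖpₖ₋₁ + pₖ₋₂, qₖ = aₖqₖ₋₁ + qₖ₋₂ (with p₋₁=1, p₋₂=0, q₋₁=0, q₋₂=1):
  k=0: a=10, p=10, q=1
  k=1: a=2, p=21, q=2
  k=2: a=5, p=115, q=11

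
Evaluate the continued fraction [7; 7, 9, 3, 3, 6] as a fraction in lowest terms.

Fold from the inside: start with 6/1.
  3 + 1/6 = 19/6
  3 + 6/19 = 63/19
  9 + 19/63 = 586/63
  7 + 63/586 = 4165/586
  7 + 586/4165 = 29741/4165

29741/4165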